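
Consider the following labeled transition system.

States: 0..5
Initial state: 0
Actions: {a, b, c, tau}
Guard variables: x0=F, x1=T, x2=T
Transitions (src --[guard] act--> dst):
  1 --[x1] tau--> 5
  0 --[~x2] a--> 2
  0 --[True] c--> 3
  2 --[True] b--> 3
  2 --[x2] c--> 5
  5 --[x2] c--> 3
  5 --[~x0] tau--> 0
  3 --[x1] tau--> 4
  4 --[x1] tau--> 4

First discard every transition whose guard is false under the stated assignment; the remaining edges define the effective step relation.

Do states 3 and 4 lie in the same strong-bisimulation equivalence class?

Bisimulation quotient by refinement:
  π0 = {{0,1,2,3,4,5}}
  π1 = {{0},{1,3,4},{2},{5}}
  π2 = {{0},{1},{2},{3,4},{5}}
Fixed point at round 3; 5 class(es).
3∈{3,4}, 4∈{3,4}

Answer: BISIMILAR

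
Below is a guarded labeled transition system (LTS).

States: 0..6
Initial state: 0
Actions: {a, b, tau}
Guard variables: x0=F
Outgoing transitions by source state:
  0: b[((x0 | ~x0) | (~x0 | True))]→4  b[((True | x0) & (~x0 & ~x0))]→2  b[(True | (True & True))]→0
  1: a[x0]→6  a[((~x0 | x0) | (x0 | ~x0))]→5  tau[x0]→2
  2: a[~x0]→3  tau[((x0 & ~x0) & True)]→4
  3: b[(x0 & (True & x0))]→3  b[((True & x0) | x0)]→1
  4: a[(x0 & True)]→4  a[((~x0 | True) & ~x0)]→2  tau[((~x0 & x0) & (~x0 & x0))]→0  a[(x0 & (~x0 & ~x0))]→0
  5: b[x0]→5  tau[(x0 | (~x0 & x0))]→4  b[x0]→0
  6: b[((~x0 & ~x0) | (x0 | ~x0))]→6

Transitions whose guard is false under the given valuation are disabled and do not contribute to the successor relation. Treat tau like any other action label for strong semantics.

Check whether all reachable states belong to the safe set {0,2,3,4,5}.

Answer: INVARIANT HOLDS

Analysis:
Safe = {0,2,3,4,5}
Reachable = {0,2,3,4}
  0: ✓
  2: ✓
  3: ✓
  4: ✓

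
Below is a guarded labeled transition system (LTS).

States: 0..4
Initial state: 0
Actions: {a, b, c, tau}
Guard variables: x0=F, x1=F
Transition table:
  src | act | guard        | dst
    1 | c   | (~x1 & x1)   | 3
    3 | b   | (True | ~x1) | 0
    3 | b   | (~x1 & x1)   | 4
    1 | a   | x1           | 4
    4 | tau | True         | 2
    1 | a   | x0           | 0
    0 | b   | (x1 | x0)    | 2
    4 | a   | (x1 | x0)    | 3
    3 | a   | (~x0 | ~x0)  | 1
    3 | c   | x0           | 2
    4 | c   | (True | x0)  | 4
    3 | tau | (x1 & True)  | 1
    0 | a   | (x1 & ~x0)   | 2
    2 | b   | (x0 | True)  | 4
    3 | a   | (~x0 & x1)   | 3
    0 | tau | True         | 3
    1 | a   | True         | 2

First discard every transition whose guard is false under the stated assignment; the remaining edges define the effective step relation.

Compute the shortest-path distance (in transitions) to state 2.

Answer: 3

Working:
Layered search for 2:
  depth 0: {0}
  depth 1: {3}
  depth 2: {1}
  depth 3: {2}
first hit 2 at d=3 via tau·a·a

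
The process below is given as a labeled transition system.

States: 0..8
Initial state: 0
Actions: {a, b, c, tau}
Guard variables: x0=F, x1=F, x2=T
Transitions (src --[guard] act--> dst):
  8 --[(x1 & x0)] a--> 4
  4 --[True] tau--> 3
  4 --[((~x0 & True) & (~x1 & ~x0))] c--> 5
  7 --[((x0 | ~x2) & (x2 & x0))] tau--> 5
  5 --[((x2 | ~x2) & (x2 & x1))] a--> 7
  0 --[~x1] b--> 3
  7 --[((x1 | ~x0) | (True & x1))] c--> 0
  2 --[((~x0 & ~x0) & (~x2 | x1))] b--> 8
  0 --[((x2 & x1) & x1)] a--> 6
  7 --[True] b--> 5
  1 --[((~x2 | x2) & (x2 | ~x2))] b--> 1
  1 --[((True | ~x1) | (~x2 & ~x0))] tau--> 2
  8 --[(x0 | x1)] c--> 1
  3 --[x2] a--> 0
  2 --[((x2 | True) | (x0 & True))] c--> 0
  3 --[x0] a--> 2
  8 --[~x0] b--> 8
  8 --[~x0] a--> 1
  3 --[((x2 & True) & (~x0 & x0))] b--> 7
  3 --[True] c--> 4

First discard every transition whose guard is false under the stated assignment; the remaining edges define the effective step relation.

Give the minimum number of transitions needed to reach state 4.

Breadth-first toward 4:
  depth 0: {0}
  depth 1: {3}
  depth 2: {4}
first hit 4 at d=2 via b·c

Answer: 2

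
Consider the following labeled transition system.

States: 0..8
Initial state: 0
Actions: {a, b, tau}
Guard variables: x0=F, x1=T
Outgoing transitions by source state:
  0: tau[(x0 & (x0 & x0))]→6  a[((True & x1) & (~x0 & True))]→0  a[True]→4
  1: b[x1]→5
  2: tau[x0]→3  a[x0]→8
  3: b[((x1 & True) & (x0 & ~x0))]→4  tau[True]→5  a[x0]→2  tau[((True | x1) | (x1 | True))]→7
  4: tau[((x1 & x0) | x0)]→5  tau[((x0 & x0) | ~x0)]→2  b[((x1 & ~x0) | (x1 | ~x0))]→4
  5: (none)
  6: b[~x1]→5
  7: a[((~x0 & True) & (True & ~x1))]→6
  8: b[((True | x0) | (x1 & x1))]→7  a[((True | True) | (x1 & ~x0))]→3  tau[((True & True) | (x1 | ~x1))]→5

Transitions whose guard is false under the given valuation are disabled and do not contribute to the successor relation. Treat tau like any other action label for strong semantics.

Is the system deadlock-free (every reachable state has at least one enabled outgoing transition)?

Answer: DEADLOCK at state 2

Analysis:
R = {0,2,4}
  0: a→0  a→4  [2 exit(s)]
  2: ∅  [no exit]
  4: b→4  tau→2  [2 exit(s)]
Path to 2: a·tau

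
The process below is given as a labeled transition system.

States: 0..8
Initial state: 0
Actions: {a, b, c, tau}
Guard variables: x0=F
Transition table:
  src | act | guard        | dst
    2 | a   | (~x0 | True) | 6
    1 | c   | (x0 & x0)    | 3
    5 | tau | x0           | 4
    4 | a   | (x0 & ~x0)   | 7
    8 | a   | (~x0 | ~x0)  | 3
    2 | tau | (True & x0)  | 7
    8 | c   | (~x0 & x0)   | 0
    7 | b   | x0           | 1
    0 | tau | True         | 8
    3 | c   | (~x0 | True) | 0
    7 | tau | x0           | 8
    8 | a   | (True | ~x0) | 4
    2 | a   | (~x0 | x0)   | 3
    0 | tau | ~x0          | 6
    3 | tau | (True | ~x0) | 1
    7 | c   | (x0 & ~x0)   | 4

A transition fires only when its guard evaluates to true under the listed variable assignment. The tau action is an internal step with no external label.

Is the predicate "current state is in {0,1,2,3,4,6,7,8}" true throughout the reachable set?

Allowed set {0,1,2,3,4,6,7,8}
Reachable = {0,1,3,4,6,8}
  0: ✓
  1: ✓
  3: ✓
  4: ✓
  6: ✓
  8: ✓

Answer: INVARIANT HOLDS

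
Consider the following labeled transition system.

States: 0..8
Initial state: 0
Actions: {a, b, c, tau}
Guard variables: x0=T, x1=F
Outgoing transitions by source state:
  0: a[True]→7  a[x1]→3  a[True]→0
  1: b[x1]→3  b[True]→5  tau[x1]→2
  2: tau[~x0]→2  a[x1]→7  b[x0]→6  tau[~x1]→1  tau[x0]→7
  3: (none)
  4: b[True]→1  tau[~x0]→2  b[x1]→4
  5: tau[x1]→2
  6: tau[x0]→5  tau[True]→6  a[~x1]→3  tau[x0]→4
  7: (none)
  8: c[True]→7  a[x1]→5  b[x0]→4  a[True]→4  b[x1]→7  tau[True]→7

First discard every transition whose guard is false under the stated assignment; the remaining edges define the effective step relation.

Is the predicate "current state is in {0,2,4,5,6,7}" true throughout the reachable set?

Inv-set: {0,2,4,5,6,7}
Reachable = {0,7}
  0: ✓
  7: ✓

Answer: INVARIANT HOLDS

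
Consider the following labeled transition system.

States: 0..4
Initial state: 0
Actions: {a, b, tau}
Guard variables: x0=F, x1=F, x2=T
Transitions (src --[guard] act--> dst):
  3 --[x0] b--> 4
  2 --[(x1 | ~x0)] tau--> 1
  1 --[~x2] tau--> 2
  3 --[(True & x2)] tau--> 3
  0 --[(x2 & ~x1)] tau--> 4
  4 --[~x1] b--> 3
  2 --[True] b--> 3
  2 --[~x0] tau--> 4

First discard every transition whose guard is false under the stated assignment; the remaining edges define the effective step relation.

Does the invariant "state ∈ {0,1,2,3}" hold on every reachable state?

Answer: INVARIANT VIOLATED at state 4

Analysis:
Safe = {0,1,2,3}
Reach set: {0,3,4}
  0: safe
  3: safe
  4: outside
reach 4 via tau — violates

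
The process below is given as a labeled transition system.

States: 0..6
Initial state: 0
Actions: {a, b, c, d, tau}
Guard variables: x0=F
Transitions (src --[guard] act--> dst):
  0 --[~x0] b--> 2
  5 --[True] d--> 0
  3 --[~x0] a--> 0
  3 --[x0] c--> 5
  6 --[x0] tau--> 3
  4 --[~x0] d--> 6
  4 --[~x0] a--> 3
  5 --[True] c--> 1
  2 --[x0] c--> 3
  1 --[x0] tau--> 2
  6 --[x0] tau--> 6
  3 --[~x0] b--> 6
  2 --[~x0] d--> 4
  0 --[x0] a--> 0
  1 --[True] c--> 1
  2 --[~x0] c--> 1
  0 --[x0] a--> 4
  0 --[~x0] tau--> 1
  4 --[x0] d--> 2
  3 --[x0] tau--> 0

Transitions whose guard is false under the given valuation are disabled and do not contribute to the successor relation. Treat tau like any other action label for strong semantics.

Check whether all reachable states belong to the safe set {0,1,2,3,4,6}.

Answer: INVARIANT HOLDS

Trace:
Allowed set {0,1,2,3,4,6}
R = {0,1,2,3,4,6}
  0: ✓
  1: ✓
  2: ✓
  3: ✓
  4: ✓
  6: ✓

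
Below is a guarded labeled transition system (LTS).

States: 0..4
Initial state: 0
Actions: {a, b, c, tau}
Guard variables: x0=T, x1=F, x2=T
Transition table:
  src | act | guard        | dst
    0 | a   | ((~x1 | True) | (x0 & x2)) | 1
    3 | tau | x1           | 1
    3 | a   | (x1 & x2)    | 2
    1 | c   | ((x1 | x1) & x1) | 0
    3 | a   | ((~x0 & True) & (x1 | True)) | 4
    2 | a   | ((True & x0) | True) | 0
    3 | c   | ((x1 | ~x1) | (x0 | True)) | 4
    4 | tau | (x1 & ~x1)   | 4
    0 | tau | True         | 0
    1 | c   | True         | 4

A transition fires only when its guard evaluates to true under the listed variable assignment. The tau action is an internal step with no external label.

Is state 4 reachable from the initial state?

After dropping false guards: 5 live edges.
Layer 0: {0}
Layer 1: {1}  now seen {0,1}
Layer 2: {4}  now seen {0,1,4}
Reachable = {0,1,4}
witness 4: a·c

Answer: REACHABLE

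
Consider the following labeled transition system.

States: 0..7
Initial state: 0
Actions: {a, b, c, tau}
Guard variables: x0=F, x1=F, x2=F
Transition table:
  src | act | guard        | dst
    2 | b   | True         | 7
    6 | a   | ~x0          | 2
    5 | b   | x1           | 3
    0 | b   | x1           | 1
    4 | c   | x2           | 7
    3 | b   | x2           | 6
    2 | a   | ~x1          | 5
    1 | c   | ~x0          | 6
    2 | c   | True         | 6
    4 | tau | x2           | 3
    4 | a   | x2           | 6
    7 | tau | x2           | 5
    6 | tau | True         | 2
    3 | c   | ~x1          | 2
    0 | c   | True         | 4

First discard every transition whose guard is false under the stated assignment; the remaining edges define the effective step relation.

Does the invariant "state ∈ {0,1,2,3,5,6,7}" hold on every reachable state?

Inv-set: {0,1,2,3,5,6,7}
Reachable = {0,4}
  0: safe
  4: outside
reach 4 via c — violates

Answer: INVARIANT VIOLATED at state 4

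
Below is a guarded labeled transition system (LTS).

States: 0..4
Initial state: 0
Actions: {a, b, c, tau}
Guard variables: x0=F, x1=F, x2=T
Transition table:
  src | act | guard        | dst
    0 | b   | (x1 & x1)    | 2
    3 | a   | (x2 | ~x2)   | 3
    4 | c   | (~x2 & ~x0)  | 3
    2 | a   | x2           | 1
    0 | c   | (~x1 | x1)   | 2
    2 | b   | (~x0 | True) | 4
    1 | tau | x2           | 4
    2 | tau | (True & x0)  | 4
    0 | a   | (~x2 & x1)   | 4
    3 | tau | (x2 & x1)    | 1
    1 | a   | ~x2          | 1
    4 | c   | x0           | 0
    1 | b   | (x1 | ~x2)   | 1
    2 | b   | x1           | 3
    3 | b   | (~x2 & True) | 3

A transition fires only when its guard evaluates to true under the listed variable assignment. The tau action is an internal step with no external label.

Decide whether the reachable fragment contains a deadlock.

Reach set: {0,1,2,4}
  0: c→2  [1 exit(s)]
  1: tau→4  [1 exit(s)]
  2: a→1  b→4  [2 exit(s)]
  4: ∅  [deadlock]
trace reaching 4: c·b

Answer: DEADLOCK at state 4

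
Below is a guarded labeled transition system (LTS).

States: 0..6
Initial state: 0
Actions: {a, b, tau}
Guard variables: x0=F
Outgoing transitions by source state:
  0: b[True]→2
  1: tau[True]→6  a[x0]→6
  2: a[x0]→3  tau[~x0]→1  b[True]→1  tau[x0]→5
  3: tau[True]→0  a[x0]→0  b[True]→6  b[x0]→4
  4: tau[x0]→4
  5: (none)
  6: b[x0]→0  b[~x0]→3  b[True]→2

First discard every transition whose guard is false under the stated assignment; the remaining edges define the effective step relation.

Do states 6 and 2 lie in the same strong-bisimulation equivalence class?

Answer: NOT BISIMILAR

Analysis:
Bisimulation quotient by refinement:
  round 0: {{0,1,2,3,4,5,6}}
  round 1: {{0,6},{1},{2,3},{4,5}}
  round 2: {{0,6},{1},{2},{3},{4,5}}
  round 3: {{0},{1},{2},{3},{4,5},{6}}
6 equivalence class(es) (converged in 4)
class of 6: {6}; class of 2: {2}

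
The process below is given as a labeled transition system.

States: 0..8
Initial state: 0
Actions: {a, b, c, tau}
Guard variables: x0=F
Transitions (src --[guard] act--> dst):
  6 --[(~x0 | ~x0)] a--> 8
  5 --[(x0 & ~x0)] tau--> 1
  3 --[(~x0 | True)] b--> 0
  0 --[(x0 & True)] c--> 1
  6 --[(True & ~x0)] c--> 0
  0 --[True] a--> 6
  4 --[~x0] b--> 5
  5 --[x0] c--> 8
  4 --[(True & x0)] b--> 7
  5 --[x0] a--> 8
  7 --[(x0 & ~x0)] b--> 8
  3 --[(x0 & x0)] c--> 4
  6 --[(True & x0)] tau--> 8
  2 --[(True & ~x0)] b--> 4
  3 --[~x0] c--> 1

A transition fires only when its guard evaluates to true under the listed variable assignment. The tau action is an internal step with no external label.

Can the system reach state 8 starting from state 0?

Guard filter leaves 7 enabled edge(s).
L0 = {0}
L1 = {6}  now seen {0,6}
L2 = {8}  now seen {0,6,8}
R = {0,6,8}
trace reaching 8: a·a

Answer: REACHABLE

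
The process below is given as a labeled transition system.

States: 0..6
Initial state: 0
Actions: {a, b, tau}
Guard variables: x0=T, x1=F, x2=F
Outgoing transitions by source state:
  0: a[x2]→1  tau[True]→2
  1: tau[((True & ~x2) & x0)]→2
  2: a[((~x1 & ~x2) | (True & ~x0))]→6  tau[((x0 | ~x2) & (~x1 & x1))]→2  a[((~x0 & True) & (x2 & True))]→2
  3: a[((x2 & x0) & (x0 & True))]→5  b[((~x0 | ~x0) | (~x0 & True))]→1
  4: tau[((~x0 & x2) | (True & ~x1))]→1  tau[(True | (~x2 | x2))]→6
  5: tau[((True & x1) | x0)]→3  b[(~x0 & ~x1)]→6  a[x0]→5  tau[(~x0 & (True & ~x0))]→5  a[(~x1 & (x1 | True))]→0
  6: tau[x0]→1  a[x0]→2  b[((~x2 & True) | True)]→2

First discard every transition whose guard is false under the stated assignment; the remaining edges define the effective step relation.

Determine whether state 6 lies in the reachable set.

After dropping false guards: 11 live edges.
L0 = {0}
L1 = {2}  total {0,2}
L2 = {6}  total {0,2,6}
L3 = {1}  total {0,1,2,6}
R = {0,1,2,6}
trace reaching 6: tau·a

Answer: REACHABLE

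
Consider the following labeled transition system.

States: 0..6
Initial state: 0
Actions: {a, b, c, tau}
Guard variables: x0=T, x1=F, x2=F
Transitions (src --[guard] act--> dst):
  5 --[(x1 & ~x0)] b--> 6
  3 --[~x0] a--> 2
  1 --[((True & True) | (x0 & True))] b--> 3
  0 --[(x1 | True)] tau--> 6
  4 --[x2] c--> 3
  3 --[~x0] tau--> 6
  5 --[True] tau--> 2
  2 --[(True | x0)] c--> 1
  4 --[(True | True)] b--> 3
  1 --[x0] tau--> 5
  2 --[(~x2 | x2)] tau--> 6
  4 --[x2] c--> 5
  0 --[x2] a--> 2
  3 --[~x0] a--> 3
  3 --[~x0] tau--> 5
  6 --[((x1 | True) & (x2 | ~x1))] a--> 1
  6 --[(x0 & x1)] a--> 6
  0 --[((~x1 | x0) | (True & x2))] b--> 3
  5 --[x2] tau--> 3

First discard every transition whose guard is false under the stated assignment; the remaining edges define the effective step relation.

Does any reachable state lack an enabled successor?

Reach set: {0,1,2,3,5,6}
  0: b→3  tau→6  [2 exit(s)]
  1: b→3  tau→5  [2 exit(s)]
  2: c→1  tau→6  [2 exit(s)]
  3: ∅  [no exit]
  5: tau→2  [1 exit(s)]
  6: a→1  [1 exit(s)]
Path to 3: b

Answer: DEADLOCK at state 3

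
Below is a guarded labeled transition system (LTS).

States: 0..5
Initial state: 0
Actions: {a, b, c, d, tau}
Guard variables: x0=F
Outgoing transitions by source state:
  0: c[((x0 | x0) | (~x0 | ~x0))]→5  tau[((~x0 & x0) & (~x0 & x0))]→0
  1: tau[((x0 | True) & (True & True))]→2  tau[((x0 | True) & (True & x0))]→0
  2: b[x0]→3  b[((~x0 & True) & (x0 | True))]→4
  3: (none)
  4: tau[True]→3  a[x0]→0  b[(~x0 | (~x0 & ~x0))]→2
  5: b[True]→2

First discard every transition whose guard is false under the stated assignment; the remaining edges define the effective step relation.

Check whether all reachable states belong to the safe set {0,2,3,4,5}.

Answer: INVARIANT HOLDS

Working:
Allowed set {0,2,3,4,5}
Reach set: {0,2,3,4,5}
  0: ok
  2: ok
  3: ok
  4: ok
  5: ok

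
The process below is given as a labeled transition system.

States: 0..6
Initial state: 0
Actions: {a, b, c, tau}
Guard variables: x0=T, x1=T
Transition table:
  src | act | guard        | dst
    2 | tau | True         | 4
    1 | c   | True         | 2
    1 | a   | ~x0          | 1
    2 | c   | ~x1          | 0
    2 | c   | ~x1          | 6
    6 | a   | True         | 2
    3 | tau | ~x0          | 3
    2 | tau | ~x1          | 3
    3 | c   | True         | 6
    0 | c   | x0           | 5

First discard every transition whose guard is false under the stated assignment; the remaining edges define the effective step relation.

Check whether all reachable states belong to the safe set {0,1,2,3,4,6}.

Allowed set {0,1,2,3,4,6}
Reach set: {0,5}
  0: ✓
  5: outside
reach 5 via c — violates

Answer: INVARIANT VIOLATED at state 5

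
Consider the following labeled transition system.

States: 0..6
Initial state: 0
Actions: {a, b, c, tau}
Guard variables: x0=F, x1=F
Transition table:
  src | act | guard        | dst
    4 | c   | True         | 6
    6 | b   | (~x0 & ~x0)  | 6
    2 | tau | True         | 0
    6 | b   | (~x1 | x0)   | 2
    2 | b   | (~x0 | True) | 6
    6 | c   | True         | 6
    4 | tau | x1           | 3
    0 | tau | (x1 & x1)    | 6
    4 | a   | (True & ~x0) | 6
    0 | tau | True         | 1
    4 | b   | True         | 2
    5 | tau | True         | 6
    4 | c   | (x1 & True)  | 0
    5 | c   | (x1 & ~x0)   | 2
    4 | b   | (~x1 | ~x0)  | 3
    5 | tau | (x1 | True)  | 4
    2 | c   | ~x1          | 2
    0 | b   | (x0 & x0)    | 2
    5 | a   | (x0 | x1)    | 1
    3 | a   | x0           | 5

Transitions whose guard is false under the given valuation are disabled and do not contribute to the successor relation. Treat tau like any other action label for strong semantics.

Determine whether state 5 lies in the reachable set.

Answer: UNREACHABLE

Analysis:
After dropping false guards: 13 live edges.
depth 0: {0}
depth 1: {1}  now seen {0,1}
Reach set: {0,1}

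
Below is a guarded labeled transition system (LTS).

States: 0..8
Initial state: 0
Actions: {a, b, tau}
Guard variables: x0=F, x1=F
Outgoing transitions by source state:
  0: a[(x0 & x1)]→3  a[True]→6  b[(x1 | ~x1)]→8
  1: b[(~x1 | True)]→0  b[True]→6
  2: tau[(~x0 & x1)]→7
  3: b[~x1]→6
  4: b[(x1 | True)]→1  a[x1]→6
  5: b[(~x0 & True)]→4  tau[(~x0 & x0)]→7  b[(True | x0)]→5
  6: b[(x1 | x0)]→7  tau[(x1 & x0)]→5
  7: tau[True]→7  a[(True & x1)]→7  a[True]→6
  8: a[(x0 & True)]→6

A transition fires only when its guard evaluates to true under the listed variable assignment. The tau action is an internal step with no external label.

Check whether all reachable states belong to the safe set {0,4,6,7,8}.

Answer: INVARIANT HOLDS

Analysis:
Allowed set {0,4,6,7,8}
Reach set: {0,6,8}
  0: ok
  6: ok
  8: ok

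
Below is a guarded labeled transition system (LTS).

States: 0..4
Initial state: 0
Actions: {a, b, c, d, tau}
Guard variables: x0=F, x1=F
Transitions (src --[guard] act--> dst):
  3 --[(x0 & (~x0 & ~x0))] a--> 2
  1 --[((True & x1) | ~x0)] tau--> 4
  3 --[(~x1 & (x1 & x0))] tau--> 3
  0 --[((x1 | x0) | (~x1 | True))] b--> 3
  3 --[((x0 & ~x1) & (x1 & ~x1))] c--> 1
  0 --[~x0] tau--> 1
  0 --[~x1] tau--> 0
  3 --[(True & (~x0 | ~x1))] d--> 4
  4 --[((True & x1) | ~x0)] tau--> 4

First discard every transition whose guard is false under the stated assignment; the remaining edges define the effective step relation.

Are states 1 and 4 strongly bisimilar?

Answer: BISIMILAR

Analysis:
Compute ~ classes (split until stable):
  round 0: {{0,1,2,3,4}}
  round 1: {{0},{1,4},{2},{3}}
Fixed point at round 2; 4 class(es).
class of 1: {1,4}; class of 4: {1,4}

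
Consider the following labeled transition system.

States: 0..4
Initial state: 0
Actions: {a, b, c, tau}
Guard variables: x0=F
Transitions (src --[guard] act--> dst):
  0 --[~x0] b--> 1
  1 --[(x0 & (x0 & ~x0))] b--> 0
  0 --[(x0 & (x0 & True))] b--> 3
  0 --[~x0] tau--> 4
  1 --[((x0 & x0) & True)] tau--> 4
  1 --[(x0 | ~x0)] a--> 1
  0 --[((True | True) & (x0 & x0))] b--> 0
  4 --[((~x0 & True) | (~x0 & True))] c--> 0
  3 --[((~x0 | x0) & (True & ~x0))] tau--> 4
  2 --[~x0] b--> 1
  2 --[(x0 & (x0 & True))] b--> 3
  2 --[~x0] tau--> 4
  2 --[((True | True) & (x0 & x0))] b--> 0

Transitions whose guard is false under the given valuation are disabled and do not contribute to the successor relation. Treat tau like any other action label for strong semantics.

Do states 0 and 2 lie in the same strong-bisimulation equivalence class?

Answer: BISIMILAR

Working:
Bisimulation quotient by refinement:
  π0 = {{0,1,2,3,4}}
  π1 = {{0,2},{1},{3},{4}}
stable after 2 split(s): 4 block(s)
0∈{0,2}, 2∈{0,2}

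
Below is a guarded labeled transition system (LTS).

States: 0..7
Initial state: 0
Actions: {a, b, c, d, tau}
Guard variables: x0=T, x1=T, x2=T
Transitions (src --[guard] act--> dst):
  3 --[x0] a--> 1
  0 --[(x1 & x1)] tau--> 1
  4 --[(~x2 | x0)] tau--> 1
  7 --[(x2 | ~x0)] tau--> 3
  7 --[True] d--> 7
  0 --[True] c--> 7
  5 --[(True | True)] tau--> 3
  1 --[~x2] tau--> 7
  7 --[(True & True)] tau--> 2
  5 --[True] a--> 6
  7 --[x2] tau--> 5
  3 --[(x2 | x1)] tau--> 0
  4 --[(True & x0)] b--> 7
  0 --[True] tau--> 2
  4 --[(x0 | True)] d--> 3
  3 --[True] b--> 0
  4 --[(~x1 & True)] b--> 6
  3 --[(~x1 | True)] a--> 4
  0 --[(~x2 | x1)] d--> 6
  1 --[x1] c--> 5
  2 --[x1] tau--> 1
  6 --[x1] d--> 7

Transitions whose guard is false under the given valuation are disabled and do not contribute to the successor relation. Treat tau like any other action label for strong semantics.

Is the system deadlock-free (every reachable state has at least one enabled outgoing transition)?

Reachable = {0,1,2,3,4,5,6,7}
  0: c→7  d→6  tau→1  tau→2  [4 out]
  1: c→5  [1 out]
  2: tau→1  [1 out]
  3: a→1  a→4  b→0  tau→0  [4 out]
  4: b→7  d→3  tau→1  [3 out]
  5: a→6  tau→3  [2 out]
  6: d→7  [1 out]
  7: d→7  tau→2  tau→3  tau→5  [4 out]

Answer: DEADLOCK-FREE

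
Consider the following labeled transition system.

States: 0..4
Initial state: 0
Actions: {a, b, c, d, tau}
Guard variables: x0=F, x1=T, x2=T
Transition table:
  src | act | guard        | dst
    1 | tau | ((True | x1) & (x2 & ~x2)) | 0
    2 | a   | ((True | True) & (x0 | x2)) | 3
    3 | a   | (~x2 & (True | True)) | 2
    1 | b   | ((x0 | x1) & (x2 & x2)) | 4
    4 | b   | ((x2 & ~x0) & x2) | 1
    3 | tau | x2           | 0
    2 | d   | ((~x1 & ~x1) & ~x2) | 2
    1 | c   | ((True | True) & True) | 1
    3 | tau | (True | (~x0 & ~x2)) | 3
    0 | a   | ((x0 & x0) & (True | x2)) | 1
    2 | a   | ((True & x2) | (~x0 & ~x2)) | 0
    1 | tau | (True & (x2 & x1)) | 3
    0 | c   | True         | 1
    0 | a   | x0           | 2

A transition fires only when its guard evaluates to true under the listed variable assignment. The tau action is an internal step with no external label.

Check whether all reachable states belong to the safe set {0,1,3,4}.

Answer: INVARIANT HOLDS

Analysis:
Inv-set: {0,1,3,4}
Reach set: {0,1,3,4}
  0: safe
  1: safe
  3: safe
  4: safe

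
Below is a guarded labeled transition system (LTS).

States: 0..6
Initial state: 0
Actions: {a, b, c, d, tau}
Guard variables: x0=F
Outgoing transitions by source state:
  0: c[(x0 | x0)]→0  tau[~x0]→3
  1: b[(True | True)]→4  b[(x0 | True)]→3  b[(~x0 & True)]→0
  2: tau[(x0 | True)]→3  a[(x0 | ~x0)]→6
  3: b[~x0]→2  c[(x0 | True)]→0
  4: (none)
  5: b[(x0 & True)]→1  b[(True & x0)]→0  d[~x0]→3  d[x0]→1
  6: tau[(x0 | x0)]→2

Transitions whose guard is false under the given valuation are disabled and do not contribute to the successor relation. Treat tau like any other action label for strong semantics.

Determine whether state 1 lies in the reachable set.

After dropping false guards: 9 live edges.
Layer 0: {0}
Layer 1: {3}  total {0,3}
Layer 2: {2}  total {0,2,3}
Layer 3: {6}  total {0,2,3,6}
Reach set: {0,2,3,6}

Answer: UNREACHABLE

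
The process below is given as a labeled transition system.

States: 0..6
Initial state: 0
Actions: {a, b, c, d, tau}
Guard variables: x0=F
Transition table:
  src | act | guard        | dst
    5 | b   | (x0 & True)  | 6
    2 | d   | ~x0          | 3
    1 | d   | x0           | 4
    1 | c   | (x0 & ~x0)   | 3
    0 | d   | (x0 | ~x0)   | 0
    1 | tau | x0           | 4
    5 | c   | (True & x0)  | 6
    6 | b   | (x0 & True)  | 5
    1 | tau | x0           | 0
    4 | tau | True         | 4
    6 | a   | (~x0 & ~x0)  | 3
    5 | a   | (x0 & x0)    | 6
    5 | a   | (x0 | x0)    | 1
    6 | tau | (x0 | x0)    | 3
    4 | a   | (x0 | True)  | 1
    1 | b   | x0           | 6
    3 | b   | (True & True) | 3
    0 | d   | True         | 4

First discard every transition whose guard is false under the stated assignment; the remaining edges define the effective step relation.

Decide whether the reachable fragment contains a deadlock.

Answer: DEADLOCK at state 1

Trace:
R = {0,1,4}
  0: d→0  d→4  [2 out]
  1: ∅  [no exit]
  4: a→1  tau→4  [2 out]
witness 1: d·a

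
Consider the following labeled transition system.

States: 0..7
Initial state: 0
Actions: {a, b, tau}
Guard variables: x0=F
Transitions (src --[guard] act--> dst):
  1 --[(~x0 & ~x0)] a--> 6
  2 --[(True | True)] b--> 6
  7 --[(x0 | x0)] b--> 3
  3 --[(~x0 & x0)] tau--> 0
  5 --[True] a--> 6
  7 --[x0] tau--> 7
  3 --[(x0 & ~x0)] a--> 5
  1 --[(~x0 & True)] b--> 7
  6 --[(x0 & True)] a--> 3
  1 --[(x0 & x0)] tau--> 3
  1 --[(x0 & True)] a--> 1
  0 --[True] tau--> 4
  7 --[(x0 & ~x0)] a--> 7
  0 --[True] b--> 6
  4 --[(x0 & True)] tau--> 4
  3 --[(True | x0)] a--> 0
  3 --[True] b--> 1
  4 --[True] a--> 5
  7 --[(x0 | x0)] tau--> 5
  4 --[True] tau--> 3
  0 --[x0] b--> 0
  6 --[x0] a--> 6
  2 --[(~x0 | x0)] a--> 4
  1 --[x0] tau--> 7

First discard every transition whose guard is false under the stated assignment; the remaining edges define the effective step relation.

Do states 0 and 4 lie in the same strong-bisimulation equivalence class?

Answer: NOT BISIMILAR

Trace:
Refine partition for ~:
  round 0: {{0,1,2,3,4,5,6,7}}
  round 1: {{0},{1,2,3},{4},{5},{6,7}}
  round 2: {{0},{1},{2},{3},{4},{5},{6,7}}
Fixed point at round 3; 7 class(es).
0∈{0}, 4∈{4}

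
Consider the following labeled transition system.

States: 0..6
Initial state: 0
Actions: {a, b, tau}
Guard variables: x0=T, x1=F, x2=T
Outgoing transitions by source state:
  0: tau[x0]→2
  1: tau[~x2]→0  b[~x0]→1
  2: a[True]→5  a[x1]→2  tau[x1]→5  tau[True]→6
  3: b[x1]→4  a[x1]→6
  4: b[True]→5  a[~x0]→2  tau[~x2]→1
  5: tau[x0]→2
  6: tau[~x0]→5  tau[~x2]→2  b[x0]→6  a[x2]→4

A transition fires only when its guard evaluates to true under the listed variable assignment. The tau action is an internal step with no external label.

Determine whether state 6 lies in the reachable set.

Answer: REACHABLE

Trace:
Guard filter leaves 7 enabled edge(s).
depth 0: {0}
depth 1: {2}  now seen {0,2}
depth 2: {5,6}  now seen {0,2,5,6}
depth 3: {4}  now seen {0,2,4,5,6}
Reach set: {0,2,4,5,6}
witness 6: tau·tau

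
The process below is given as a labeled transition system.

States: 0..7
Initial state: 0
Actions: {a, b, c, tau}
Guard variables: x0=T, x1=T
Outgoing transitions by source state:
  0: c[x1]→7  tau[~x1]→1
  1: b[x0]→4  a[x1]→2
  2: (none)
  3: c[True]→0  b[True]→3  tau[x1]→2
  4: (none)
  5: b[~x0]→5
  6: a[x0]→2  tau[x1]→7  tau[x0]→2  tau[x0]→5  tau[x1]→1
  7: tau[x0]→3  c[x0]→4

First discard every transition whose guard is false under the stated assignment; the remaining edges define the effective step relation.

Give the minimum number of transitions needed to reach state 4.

BFS to 4:
  depth 0: {0}
  depth 1: {7}
  depth 2: {3,4}
4 enters at depth 2; path c·c

Answer: 2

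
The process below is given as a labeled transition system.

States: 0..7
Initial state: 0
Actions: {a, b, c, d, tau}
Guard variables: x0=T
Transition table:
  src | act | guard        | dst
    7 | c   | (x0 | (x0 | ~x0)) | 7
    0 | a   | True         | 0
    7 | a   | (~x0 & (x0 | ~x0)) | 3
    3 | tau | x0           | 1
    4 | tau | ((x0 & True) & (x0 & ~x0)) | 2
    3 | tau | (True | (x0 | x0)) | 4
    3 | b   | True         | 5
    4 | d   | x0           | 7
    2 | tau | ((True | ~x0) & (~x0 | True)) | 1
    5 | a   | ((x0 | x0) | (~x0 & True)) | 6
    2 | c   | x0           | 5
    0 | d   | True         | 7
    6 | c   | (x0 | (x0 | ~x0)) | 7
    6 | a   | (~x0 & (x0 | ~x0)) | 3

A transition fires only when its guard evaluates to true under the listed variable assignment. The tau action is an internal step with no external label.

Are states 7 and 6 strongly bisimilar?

Compute ~ classes (split until stable):
  π0 = {{0,1,2,3,4,5,6,7}}
  π1 = {{0},{1},{2},{3},{4},{5},{6,7}}
stable after 2 split(s): 7 block(s)
[7]={6,7}  [6]={6,7}

Answer: BISIMILAR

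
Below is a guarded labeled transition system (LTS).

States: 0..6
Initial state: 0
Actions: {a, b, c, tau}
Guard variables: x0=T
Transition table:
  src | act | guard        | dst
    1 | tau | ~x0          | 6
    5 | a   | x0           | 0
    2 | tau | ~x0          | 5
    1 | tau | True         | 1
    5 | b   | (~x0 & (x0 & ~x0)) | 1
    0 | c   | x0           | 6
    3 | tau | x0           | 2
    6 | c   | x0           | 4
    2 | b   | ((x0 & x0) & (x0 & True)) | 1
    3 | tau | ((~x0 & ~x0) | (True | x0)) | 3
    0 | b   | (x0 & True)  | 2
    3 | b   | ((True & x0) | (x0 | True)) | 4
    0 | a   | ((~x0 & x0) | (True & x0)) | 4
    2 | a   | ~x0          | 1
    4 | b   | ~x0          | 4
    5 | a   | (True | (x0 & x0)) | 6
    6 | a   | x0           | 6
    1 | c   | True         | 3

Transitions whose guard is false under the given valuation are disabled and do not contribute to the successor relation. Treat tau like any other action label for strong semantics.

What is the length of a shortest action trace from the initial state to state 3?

Answer: 3

Analysis:
Breadth-first toward 3:
  depth 0: {0}
  depth 1: {2,4,6}
  depth 2: {1}
  depth 3: {3}
3 enters at depth 3; path b·b·c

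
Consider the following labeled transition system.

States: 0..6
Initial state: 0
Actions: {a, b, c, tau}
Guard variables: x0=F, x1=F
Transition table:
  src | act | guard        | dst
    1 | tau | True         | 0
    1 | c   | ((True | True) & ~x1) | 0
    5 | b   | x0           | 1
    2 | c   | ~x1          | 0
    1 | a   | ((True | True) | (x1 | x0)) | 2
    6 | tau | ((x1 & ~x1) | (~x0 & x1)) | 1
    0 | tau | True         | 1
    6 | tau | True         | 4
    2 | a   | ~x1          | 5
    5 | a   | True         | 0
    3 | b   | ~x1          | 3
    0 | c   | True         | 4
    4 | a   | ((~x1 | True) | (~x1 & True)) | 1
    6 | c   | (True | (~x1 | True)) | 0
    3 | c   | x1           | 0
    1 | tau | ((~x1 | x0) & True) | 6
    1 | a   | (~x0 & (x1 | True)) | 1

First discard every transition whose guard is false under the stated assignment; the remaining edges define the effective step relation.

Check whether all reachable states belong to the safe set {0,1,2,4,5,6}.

Inv-set: {0,1,2,4,5,6}
R = {0,1,2,4,5,6}
  0: safe
  1: safe
  2: safe
  4: safe
  5: safe
  6: safe

Answer: INVARIANT HOLDS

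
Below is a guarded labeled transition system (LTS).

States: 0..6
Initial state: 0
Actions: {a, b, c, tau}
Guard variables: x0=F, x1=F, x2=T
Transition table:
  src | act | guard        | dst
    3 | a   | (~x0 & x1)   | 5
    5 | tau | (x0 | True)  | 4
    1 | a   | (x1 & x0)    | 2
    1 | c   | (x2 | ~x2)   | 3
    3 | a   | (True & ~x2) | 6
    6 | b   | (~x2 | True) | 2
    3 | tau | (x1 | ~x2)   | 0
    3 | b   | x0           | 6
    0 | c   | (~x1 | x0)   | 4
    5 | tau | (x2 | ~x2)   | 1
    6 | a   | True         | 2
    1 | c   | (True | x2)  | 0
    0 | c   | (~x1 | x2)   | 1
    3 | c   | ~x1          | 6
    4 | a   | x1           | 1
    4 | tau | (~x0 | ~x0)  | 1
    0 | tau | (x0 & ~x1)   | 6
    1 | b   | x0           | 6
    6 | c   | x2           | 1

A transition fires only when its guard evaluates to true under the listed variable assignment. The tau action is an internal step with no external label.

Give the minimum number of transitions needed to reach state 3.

Answer: 2

Working:
BFS to 3:
  Layer 0: {0}
  Layer 1: {1,4}
  Layer 2: {3}
first hit 3 at d=2 via c·c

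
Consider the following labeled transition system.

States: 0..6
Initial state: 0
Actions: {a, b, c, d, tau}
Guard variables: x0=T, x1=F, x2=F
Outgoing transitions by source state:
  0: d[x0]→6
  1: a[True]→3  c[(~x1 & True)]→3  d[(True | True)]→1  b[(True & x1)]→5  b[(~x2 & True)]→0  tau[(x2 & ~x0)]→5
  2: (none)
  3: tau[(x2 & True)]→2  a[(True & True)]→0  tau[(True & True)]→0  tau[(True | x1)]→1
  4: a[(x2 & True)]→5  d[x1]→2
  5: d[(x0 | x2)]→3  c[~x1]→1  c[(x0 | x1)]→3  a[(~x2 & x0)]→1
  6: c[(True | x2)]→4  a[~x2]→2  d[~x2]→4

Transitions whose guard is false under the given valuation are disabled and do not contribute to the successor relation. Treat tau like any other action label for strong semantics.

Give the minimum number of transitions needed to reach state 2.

Answer: 2

Analysis:
Layered search for 2:
  Layer 0: {0}
  Layer 1: {6}
  Layer 2: {2,4}
2 enters at depth 2; path d·a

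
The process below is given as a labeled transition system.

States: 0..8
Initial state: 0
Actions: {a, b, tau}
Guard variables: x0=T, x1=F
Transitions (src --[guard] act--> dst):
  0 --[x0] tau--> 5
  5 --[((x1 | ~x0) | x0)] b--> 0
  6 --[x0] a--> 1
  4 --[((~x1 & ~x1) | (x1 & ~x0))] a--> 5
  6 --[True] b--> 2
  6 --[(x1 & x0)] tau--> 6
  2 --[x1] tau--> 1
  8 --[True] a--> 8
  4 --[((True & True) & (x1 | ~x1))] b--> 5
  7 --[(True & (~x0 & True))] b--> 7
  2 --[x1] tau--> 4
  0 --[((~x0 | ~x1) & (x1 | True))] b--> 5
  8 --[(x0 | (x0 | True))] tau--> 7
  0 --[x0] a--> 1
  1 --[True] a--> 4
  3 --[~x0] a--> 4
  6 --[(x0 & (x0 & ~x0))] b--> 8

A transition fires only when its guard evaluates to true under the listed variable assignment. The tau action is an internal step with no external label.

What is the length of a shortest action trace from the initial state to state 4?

Layered search for 4:
  L0 = {0}
  L1 = {1,5}
  L2 = {4}
depth(4)=2, e.g. a·a

Answer: 2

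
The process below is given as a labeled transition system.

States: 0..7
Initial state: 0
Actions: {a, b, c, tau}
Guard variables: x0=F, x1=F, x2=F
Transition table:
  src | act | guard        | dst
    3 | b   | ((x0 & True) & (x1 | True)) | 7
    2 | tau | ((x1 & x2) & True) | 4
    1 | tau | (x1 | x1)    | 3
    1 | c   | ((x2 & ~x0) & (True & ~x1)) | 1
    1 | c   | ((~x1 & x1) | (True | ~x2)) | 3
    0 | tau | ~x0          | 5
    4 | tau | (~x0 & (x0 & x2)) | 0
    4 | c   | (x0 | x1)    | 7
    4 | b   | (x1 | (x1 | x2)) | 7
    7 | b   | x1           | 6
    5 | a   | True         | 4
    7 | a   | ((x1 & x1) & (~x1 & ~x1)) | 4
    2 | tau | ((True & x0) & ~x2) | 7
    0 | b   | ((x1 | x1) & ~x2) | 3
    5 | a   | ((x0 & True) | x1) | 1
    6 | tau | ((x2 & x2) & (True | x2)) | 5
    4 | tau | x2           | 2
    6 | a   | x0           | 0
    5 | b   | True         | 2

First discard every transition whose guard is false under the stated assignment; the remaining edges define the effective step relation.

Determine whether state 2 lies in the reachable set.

Answer: REACHABLE

Trace:
After dropping false guards: 4 live edges.
L0 = {0}
L1 = {5}  cumulative {0,5}
L2 = {2,4}  cumulative {0,2,4,5}
Reachable = {0,2,4,5}
trace reaching 2: tau·b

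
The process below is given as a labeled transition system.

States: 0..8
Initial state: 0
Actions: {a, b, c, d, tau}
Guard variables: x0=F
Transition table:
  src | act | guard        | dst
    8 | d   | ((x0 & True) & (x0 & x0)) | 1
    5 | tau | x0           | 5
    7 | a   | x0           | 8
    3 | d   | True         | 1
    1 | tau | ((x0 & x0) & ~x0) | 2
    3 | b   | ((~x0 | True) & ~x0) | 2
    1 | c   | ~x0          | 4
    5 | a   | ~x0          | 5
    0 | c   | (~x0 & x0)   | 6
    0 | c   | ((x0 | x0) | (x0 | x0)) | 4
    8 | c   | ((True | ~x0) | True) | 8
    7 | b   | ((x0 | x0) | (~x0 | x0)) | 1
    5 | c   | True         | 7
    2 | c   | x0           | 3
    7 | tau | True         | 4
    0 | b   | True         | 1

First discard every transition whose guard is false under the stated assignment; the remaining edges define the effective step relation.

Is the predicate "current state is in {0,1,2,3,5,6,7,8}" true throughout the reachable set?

Answer: INVARIANT VIOLATED at state 4

Analysis:
Allowed set {0,1,2,3,5,6,7,8}
Reach set: {0,1,4}
  0: ok
  1: ok
  4: ✗ unsafe
counterexample path to 4: b·c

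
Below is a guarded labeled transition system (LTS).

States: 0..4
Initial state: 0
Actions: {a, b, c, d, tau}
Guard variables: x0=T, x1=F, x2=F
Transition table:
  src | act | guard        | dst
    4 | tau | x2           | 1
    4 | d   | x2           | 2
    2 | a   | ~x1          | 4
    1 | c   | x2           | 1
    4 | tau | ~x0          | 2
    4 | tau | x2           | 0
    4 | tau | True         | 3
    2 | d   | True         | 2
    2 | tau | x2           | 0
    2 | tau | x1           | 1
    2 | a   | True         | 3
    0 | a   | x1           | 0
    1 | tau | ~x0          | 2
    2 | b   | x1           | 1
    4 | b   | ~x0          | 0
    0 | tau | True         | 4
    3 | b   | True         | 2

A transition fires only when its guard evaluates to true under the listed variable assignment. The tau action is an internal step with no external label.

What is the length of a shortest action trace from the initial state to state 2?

Breadth-first toward 2:
  depth 0: {0}
  depth 1: {4}
  depth 2: {3}
  depth 3: {2}
first hit 2 at d=3 via tau·tau·b

Answer: 3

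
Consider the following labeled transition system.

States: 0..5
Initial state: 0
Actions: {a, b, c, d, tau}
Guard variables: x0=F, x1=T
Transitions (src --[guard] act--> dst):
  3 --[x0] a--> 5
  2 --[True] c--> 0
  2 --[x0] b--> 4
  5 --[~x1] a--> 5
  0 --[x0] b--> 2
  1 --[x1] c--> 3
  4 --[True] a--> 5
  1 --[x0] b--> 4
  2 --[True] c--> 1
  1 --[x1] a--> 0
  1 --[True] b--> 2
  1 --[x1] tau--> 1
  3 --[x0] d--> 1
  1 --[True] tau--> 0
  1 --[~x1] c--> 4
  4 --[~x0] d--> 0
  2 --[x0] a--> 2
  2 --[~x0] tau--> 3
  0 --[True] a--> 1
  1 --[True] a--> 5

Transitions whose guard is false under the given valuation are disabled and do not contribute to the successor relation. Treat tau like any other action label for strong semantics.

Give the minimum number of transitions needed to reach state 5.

Layered search for 5:
  Layer 0: {0}
  Layer 1: {1}
  Layer 2: {2,3,5}
5 enters at depth 2; path a·a

Answer: 2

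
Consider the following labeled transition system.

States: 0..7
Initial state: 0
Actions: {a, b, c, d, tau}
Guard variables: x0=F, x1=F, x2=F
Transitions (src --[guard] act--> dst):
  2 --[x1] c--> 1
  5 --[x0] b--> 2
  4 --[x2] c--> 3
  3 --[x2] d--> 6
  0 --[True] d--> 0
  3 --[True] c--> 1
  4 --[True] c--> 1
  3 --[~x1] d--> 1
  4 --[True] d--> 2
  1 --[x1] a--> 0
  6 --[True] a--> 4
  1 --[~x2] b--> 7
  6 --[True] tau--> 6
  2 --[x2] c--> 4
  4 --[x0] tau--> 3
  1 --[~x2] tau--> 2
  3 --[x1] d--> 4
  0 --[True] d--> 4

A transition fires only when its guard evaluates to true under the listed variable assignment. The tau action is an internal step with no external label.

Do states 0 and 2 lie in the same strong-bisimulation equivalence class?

Refine partition for ~:
  round 0: {{0,1,2,3,4,5,6,7}}
  round 1: {{0},{1},{2,5,7},{3,4},{6}}
  round 2: {{0},{1},{2,5,7},{3},{4},{6}}
stable after 3 split(s): 6 block(s)
0∈{0}, 2∈{2,5,7}

Answer: NOT BISIMILAR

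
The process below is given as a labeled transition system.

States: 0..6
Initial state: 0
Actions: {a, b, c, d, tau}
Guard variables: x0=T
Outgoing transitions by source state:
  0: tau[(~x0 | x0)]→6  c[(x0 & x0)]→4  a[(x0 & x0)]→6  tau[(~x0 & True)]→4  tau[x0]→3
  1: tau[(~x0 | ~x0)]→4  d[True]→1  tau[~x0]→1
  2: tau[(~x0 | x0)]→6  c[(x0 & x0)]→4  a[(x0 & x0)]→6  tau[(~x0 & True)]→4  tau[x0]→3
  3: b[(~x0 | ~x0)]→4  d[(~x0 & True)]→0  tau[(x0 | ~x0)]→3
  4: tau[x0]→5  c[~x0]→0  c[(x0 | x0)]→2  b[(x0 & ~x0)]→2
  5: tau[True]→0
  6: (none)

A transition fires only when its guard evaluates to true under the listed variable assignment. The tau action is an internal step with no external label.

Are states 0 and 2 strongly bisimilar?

Answer: BISIMILAR

Analysis:
Refine partition for ~:
  π0 = {{0,1,2,3,4,5,6}}
  π1 = {{0,2},{1},{3,5},{4},{6}}
  π2 = {{0,2},{1},{3},{4},{5},{6}}
Fixed point at round 3; 6 class(es).
0∈{0,2}, 2∈{0,2}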